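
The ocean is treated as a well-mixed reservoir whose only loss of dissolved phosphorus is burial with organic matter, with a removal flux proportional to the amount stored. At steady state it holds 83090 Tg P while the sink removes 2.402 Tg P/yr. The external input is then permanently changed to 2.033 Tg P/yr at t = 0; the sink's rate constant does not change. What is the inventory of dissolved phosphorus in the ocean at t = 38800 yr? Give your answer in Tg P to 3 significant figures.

τ = M₀/F₀ = 83090/2.402 = 34590 yr; rate constant k = 1/τ.
New steady state M_∞ = F₁/k = F₁·τ = 2.033 × 34590 = 70326 Tg P.
M(t) = M_∞ + (M₀ − M_∞)·e^(−t/τ); t/τ = 38800/34590 = 1.122, so e^(−t/τ) = 0.3257.
M(t) = 70326 + 12760 × 0.3257 = 74483 Tg P.

74500 Tg P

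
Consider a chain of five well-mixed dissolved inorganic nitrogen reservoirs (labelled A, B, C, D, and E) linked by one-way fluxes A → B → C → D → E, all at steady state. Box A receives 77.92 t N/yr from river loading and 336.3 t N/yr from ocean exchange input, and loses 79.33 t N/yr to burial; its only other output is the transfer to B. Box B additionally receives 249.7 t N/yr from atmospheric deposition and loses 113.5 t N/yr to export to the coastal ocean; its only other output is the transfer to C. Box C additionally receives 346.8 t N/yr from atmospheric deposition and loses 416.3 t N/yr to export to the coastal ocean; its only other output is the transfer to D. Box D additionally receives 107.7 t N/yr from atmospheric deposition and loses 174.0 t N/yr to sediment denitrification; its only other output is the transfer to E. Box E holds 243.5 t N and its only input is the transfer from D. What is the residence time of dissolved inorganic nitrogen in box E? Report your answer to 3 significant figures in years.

0.726 yr

Box A: F(A→B) = (77.92 + 336.3) − 79.33 = 334.89 t N/yr.
Box B: F(B→C) = (334.89 + 249.7) − 113.5 = 471.09 t N/yr.
Box C: F(C→D) = (471.09 + 346.8) − 416.3 = 401.59 t N/yr.
Box D: F(D→E) = (401.59 + 107.7) − 174.0 = 335.29 t N/yr.
Box E throughput = its input = 335.29 t N/yr; τ = 243.5 / 335.29 = 0.7262 yr.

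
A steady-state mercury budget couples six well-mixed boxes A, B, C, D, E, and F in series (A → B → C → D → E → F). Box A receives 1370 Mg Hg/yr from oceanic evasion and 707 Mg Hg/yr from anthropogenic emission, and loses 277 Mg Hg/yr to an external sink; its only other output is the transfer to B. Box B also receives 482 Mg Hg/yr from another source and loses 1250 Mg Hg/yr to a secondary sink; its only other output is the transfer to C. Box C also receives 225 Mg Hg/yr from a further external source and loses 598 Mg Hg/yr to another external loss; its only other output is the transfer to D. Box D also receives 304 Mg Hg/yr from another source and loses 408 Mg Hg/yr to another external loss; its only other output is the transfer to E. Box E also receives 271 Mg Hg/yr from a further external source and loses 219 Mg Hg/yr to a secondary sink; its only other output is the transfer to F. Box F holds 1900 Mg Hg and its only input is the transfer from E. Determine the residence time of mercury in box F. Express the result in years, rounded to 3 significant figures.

Box A: F(A→B) = (1370 + 707) − 277 = 1800.0 Mg Hg/yr.
Box B: F(B→C) = (1800.0 + 482) − 1250 = 1032.0 Mg Hg/yr.
Box C: F(C→D) = (1032.0 + 225) − 598 = 659.00 Mg Hg/yr.
Box D: F(D→E) = (659.00 + 304) − 408 = 555.00 Mg Hg/yr.
Box E: F(E→F) = (555.00 + 271) − 219 = 607.00 Mg Hg/yr.
Box F throughput = its input = 607.00 Mg Hg/yr; τ = 1900 / 607.00 = 3.130 yr.

3.13 yr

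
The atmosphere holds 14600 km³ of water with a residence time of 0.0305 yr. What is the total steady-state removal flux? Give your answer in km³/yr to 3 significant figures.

479000 km³/yr

F = M / τ = 14600 / 0.0305 = 478700 km³/yr.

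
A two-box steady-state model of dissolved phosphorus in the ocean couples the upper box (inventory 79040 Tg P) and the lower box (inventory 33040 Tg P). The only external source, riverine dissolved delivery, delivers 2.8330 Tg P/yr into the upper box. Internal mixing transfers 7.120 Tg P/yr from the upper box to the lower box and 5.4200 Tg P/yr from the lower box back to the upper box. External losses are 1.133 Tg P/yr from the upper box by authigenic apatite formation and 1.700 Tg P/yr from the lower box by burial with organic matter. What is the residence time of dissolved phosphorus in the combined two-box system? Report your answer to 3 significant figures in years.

For the system as a whole, the A↔B exchange is internal and contributes nothing to the throughput; only the external sinks remove mass.
M_total = 79040 + 33040 = 112080 Tg P.
ΣF_external_out = 1.133 + 1.700 = 2.8330 Tg P/yr.
τ = M_total / ΣF_ext = 112080 / 2.8330 = 39560 yr.

39600 yr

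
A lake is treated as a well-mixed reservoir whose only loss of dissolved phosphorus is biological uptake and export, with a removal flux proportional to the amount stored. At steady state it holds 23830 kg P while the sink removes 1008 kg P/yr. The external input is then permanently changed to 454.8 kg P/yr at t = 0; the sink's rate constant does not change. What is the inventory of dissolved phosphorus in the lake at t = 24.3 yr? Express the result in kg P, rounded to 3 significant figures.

The sink rate constant is k = F₀/M₀ = 1008/23830 = 0.04230 yr⁻¹.
Solving dM/dt = F₁ − kM with M(0) = M₀ gives M(t) = F₁/k + (M₀ − F₁/k)·e^(−kt).
F₁/k = 454.8/0.04230 = 10752 kg P; kt = 0.04230 × 24.3 = 1.028, e^(−kt) = 0.3578.
M(24.3) = 10752 + (23830 − 10752) × 0.3578 = 10752 + 4679 = 15431 kg P.

15400 kg P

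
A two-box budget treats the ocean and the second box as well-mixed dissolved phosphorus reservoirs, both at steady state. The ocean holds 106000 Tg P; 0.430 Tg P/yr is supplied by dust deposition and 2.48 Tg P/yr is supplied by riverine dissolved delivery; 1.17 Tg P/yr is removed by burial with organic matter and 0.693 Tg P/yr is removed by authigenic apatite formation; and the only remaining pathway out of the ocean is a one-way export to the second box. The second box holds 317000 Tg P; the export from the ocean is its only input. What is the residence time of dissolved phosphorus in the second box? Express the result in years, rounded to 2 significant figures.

Balance the ocean: ΣF_in = 0.430 + 2.48 = 2.9100 Tg P/yr.
Export to the second box = ΣF_in − (1.17 + 0.693) = 1.0470 Tg P/yr.
At steady state the output of the second box equals its input, 1.0470 Tg P/yr.
τ = M / F = 317000 / 1.0470 = 302800 yr.

300000 yr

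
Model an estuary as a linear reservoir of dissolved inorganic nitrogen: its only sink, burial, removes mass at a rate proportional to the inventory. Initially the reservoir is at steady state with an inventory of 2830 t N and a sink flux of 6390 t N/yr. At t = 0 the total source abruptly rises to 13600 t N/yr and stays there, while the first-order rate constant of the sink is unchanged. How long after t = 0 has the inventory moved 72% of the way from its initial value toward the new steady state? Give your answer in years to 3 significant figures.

0.564 yr

τ = M₀/F₀ = 2830/6390 = 0.4429 yr.
The remaining gap fraction is e^(−t/τ); 72% covered ⇒ e^(−t/τ) = 0.280.
t = −τ ln(0.280) = 0.4429 × 1.273 = 0.5638 yr.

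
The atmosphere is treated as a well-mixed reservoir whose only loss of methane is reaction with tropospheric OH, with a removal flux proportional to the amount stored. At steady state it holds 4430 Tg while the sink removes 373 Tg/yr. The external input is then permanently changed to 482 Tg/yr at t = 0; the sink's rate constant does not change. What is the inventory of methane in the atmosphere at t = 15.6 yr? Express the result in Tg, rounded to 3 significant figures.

The sink rate constant is k = F₀/M₀ = 373/4430 = 0.08420 yr⁻¹.
Solving dM/dt = F₁ − kM with M(0) = M₀ gives M(t) = F₁/k + (M₀ − F₁/k)·e^(−kt).
F₁/k = 482/0.08420 = 5724.6 Tg; kt = 0.08420 × 15.6 = 1.313, e^(−kt) = 0.2689.
M(15.6) = 5724.6 + (4430 − 5724.6) × 0.2689 = 5724.6 − 348.1 = 5376.5 Tg.

5380 Tg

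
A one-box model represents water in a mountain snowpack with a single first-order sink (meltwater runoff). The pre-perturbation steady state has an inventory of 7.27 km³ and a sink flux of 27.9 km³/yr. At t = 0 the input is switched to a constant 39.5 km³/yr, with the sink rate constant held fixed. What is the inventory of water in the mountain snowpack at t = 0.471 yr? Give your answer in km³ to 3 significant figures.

τ = M₀/F₀ = 7.27/27.9 = 0.2606 yr; rate constant k = 1/τ.
New steady state M_∞ = F₁/k = F₁·τ = 39.5 × 0.2606 = 10.293 km³.
M(t) = M_∞ + (M₀ − M_∞)·e^(−t/τ); t/τ = 0.471/0.2606 = 1.808, so e^(−t/τ) = 0.1641.
M(t) = 10.293 − 3.023 × 0.1641 = 9.7968 km³.

9.80 km³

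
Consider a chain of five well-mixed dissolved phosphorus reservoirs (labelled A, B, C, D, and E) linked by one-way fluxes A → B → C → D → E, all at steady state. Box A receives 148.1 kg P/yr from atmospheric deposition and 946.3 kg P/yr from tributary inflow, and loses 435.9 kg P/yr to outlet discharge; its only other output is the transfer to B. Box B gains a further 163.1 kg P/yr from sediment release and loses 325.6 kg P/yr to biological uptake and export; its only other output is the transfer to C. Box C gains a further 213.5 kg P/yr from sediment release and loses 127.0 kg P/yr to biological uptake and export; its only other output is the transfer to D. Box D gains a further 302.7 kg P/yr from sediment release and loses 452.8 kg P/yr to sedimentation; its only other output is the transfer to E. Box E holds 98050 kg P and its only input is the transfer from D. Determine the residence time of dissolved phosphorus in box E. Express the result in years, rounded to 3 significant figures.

Box A: F(A→B) = (148.1 + 946.3) − 435.9 = 658.50 kg P/yr.
Box B: F(B→C) = (658.50 + 163.1) − 325.6 = 496.00 kg P/yr.
Box C: F(C→D) = (496.00 + 213.5) − 127.0 = 582.50 kg P/yr.
Box D: F(D→E) = (582.50 + 302.7) − 452.8 = 432.40 kg P/yr.
Box E throughput = its input = 432.40 kg P/yr; τ = 98050 / 432.40 = 226.8 yr.

227 yr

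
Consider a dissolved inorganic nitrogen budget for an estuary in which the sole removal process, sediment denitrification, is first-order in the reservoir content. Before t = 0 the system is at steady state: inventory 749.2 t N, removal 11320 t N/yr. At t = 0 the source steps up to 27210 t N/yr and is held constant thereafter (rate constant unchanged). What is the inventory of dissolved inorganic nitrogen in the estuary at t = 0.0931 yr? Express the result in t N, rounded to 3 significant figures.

τ = M₀/F₀ = 749.2/11320 = 0.06618 yr; rate constant k = 1/τ.
New steady state M_∞ = F₁/k = F₁·τ = 27210 × 0.06618 = 1800.9 t N.
M(t) = M_∞ + (M₀ − M_∞)·e^(−t/τ); t/τ = 0.0931/0.06618 = 1.407, so e^(−t/τ) = 0.2450.
M(t) = 1800.9 − 1052 × 0.2450 = 1543.3 t N.

1540 t N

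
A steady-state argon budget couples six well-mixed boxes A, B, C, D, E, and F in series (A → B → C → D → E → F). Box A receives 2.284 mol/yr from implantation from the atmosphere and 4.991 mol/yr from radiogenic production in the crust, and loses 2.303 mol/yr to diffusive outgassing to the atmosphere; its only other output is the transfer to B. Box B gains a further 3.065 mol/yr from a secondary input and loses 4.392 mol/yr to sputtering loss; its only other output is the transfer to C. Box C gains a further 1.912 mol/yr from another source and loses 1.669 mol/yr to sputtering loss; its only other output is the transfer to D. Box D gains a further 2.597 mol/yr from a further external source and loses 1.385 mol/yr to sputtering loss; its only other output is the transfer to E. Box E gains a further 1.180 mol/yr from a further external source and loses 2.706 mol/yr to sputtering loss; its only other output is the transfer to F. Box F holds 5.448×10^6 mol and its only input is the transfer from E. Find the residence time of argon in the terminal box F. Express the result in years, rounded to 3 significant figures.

Box A: F(A→B) = (2.284 + 4.991) − 2.303 = 4.9720 mol/yr.
Box B: F(B→C) = (4.9720 + 3.065) − 4.392 = 3.6450 mol/yr.
Box C: F(C→D) = (3.6450 + 1.912) − 1.669 = 3.8880 mol/yr.
Box D: F(D→E) = (3.8880 + 2.597) − 1.385 = 5.1000 mol/yr.
Box E: F(E→F) = (5.1000 + 1.180) − 2.706 = 3.5740 mol/yr.
Box F throughput = its input = 3.5740 mol/yr; τ = 5.448×10^6 / 3.5740 = 1.524×10^6 yr.

1.52×10^6 yr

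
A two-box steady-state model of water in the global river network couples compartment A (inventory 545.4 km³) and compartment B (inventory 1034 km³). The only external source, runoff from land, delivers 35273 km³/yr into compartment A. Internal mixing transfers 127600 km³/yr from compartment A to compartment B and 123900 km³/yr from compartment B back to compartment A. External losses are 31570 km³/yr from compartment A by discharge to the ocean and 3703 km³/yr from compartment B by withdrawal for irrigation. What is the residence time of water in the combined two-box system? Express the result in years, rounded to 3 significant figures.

0.0448 yr

Residence time in the combined system uses the total inventory and the total *external* removal — internal exchanges between the two boxes cancel.
M_total = 545.4 + 1034 = 1579.4 km³.
ΣF_external_out = 31570 + 3703 = 35273 km³/yr.
τ = M_total / ΣF_ext = 1579.4 / 35273 = 0.04478 yr.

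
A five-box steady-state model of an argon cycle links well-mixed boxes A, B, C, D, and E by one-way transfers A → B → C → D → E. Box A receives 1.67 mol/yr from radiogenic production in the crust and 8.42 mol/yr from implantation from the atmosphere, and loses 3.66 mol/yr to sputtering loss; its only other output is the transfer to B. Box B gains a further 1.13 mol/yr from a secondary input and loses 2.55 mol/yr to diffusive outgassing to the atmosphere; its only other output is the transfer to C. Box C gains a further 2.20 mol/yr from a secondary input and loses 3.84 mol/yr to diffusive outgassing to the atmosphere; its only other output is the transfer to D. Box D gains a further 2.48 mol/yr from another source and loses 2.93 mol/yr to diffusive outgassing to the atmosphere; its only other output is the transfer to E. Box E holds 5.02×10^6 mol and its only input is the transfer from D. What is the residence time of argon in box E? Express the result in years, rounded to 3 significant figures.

1.72×10^6 yr

Box A: F(A→B) = (1.67 + 8.42) − 3.66 = 6.4300 mol/yr.
Box B: F(B→C) = (6.4300 + 1.13) − 2.55 = 5.0100 mol/yr.
Box C: F(C→D) = (5.0100 + 2.20) − 3.84 = 3.3700 mol/yr.
Box D: F(D→E) = (3.3700 + 2.48) − 2.93 = 2.9200 mol/yr.
Box E throughput = its input = 2.9200 mol/yr; τ = 5.02×10^6 / 2.9200 = 1.719×10^6 yr.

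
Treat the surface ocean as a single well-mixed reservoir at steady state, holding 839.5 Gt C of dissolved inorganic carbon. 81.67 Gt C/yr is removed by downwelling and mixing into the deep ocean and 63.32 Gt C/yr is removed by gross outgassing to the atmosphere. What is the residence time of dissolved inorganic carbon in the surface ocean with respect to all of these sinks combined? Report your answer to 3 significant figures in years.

Total removal flux = 81.67 + 63.32 = 144.99 Gt C/yr.
τ = M / ΣF_out = 839.5 / 144.99 = 5.790 yr.

5.79 yr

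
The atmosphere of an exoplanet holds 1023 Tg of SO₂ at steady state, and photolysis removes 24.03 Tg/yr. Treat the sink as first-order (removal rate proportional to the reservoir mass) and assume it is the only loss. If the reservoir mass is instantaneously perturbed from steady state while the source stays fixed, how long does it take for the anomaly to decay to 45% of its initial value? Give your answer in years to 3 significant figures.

For a linear reservoir the anomaly decays as exp(−t/τ) with τ = M/F = 1023/24.03 = 42.57 yr.
exp(−t/τ) = 0.45 ⇒ t = −τ ln(0.45) = 42.57 × 0.7985 = 33.99 yr.

34.0 yr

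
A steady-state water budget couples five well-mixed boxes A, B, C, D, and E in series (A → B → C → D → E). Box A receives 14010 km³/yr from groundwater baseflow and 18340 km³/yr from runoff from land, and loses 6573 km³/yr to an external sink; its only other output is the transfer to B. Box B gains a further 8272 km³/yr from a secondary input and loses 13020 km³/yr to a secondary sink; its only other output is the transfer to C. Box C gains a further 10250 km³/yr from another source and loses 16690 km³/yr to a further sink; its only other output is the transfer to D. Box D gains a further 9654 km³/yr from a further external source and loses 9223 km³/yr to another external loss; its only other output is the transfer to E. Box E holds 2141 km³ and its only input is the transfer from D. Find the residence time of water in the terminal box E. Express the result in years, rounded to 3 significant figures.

0.143 yr

Box A: F(A→B) = (14010 + 18340) − 6573 = 25777 km³/yr.
Box B: F(B→C) = (25777 + 8272) − 13020 = 21029 km³/yr.
Box C: F(C→D) = (21029 + 10250) − 16690 = 14589 km³/yr.
Box D: F(D→E) = (14589 + 9654) − 9223 = 15020 km³/yr.
Box E throughput = its input = 15020 km³/yr; τ = 2141 / 15020 = 0.1425 yr.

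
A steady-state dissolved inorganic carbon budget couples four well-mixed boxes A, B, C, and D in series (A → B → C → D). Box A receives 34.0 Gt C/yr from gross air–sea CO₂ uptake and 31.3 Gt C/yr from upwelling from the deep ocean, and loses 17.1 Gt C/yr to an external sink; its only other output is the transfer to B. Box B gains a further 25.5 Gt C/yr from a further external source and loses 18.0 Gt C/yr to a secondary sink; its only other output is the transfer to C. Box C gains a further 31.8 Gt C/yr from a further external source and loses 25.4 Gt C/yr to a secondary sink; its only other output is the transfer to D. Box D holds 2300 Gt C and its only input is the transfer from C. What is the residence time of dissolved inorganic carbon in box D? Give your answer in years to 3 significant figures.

37.0 yr

Box A: F(A→B) = (34.0 + 31.3) − 17.1 = 48.200 Gt C/yr.
Box B: F(B→C) = (48.200 + 25.5) − 18.0 = 55.700 Gt C/yr.
Box C: F(C→D) = (55.700 + 31.8) − 25.4 = 62.100 Gt C/yr.
Box D throughput = its input = 62.100 Gt C/yr; τ = 2300 / 62.100 = 37.04 yr.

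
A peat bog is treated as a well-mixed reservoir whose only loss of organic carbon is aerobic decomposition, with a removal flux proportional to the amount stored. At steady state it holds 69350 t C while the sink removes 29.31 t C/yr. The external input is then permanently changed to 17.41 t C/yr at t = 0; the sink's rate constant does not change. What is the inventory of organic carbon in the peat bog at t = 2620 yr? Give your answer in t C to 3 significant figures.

50500 t C

The sink rate constant is k = F₀/M₀ = 29.31/69350 = 0.0004226 yr⁻¹.
Solving dM/dt = F₁ − kM with M(0) = M₀ gives M(t) = F₁/k + (M₀ − F₁/k)·e^(−kt).
F₁/k = 17.41/0.0004226 = 41194 t C; kt = 0.0004226 × 2620 = 1.107, e^(−kt) = 0.3304.
M(2620) = 41194 + (69350 − 41194) × 0.3304 = 41194 + 9304 = 50498 t C.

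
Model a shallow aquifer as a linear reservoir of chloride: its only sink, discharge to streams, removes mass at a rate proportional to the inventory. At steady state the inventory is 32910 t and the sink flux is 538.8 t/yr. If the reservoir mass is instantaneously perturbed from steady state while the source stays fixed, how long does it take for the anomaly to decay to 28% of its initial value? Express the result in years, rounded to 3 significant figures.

77.8 yr

For a linear reservoir the anomaly decays as exp(−t/τ) with τ = M/F = 32910/538.8 = 61.08 yr.
exp(−t/τ) = 0.28 ⇒ t = −τ ln(0.28) = 61.08 × 1.273 = 77.75 yr.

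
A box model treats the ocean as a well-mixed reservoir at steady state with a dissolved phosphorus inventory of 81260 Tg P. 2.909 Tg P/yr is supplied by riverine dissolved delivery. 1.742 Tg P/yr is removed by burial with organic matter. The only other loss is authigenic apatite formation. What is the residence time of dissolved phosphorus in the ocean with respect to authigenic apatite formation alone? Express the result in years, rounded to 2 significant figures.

70000 yr

At steady state ΣF_in = ΣF_out.
ΣF_in = 2.9090 Tg P/yr.
Authigenic apatite formation flux = ΣF_in − (1.742) = 2.9090 − 1.742 = 1.167 Tg P/yr.
τ = M / F = 81260 / 1.167 = 69630 yr.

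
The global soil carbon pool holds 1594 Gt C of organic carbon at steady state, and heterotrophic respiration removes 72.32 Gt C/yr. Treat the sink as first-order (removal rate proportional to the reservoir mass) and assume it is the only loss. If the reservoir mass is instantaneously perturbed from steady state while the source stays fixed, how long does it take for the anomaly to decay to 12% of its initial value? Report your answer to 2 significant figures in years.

47 yr

For a linear reservoir the anomaly decays as exp(−t/τ) with τ = M/F = 1594/72.32 = 22.04 yr.
exp(−t/τ) = 0.12 ⇒ t = −τ ln(0.12) = 22.04 × 2.120 = 46.73 yr.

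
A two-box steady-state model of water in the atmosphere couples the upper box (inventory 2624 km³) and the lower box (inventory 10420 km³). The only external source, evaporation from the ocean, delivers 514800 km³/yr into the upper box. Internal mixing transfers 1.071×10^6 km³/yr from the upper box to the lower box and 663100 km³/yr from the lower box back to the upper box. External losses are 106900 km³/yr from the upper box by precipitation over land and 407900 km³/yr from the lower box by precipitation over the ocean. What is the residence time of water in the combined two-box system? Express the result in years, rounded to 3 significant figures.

Residence time in the combined system uses the total inventory and the total *external* removal — internal exchanges between the two boxes cancel.
M_total = 2624 + 10420 = 13044 km³.
ΣF_external_out = 106900 + 407900 = 514800 km³/yr.
τ = M_total / ΣF_ext = 13044 / 514800 = 0.02534 yr.

0.0253 yr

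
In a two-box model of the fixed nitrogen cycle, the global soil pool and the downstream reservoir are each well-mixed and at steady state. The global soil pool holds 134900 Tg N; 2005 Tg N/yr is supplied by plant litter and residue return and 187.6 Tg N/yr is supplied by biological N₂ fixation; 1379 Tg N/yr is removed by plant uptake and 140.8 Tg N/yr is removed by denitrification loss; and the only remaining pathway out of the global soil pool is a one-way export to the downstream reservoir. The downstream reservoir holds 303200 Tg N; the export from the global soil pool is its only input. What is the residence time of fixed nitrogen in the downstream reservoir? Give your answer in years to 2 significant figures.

Balance the global soil pool: ΣF_in = 2005 + 187.6 = 2192.6 Tg N/yr.
Export to the downstream reservoir = ΣF_in − (1379 + 140.8) = 672.80 Tg N/yr.
At steady state the output of the downstream reservoir equals its input, 672.80 Tg N/yr.
τ = M / F = 303200 / 672.80 = 450.7 yr.

450 yr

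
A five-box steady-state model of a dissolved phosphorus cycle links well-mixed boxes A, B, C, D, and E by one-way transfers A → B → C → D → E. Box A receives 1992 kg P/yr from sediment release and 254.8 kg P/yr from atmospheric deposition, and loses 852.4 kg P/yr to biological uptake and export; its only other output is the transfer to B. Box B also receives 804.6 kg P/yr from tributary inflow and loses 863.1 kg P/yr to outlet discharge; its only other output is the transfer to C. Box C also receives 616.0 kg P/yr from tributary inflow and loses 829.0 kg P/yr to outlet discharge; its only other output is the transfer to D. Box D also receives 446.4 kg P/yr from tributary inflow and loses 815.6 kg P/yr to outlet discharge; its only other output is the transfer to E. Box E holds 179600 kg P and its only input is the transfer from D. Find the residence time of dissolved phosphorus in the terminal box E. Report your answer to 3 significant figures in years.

238 yr

Box A: F(A→B) = (1992 + 254.8) − 852.4 = 1394.4 kg P/yr.
Box B: F(B→C) = (1394.4 + 804.6) − 863.1 = 1335.9 kg P/yr.
Box C: F(C→D) = (1335.9 + 616.0) − 829.0 = 1122.9 kg P/yr.
Box D: F(D→E) = (1122.9 + 446.4) − 815.6 = 753.70 kg P/yr.
Box E throughput = its input = 753.70 kg P/yr; τ = 179600 / 753.70 = 238.3 yr.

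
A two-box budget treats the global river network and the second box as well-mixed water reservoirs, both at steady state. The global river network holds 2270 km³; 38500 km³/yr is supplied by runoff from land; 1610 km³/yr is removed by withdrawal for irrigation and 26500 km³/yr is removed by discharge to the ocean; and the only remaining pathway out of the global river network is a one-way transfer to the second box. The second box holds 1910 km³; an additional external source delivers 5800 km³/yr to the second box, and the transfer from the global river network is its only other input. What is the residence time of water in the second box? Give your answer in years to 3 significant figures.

Balance the global river network: ΣF_in = 38500 km³/yr.
Transfer to the second box = ΣF_in − (1610 + 26500) = 10390 km³/yr.
Total input to the second box = 10390 + 5800 = 16190 km³/yr; at steady state this equals its total output.
τ = M / F = 1910 / 16190 = 0.1180 yr.

0.118 yr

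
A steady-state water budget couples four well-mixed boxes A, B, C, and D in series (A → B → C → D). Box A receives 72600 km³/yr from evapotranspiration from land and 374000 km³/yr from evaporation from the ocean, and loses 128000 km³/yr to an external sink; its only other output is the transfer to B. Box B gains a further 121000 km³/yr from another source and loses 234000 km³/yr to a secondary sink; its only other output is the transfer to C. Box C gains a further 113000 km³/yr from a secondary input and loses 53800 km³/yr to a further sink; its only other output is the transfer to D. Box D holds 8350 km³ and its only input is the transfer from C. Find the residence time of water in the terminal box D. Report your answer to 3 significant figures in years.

Box A: F(A→B) = (72600 + 374000) − 128000 = 318600 km³/yr.
Box B: F(B→C) = (318600 + 121000) − 234000 = 205600 km³/yr.
Box C: F(C→D) = (205600 + 113000) − 53800 = 264800 km³/yr.
Box D throughput = its input = 264800 km³/yr; τ = 8350 / 264800 = 0.03153 yr.

0.0315 yr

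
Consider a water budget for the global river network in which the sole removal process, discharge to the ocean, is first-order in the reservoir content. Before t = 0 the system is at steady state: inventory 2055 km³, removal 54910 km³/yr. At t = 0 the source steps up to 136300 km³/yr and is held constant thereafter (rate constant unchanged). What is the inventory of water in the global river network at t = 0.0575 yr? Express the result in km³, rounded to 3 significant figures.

4450 km³

τ = M₀/F₀ = 2055/54910 = 0.03742 yr; rate constant k = 1/τ.
New steady state M_∞ = F₁/k = F₁·τ = 136300 × 0.03742 = 5101.0 km³.
M(t) = M_∞ + (M₀ − M_∞)·e^(−t/τ); t/τ = 0.0575/0.03742 = 1.536, so e^(−t/τ) = 0.2152.
M(t) = 5101.0 − 3046 × 0.2152 = 4445.7 km³.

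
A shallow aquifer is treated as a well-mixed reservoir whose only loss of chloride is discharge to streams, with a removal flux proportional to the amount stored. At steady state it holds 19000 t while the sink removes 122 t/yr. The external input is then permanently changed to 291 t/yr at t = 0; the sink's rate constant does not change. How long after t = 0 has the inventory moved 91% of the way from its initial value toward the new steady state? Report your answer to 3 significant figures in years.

τ = M₀/F₀ = 19000/122 = 155.7 yr.
The remaining gap fraction is e^(−t/τ); 91% covered ⇒ e^(−t/τ) = 0.0900.
t = −τ ln(0.0900) = 155.7 × 2.408 = 375.0 yr.

375 yr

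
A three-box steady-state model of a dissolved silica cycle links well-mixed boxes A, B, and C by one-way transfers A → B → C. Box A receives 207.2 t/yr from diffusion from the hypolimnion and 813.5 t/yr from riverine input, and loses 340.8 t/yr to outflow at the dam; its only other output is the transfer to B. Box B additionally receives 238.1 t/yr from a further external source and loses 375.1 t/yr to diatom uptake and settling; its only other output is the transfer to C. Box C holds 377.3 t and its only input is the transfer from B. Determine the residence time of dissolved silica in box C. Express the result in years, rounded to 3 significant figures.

0.695 yr

Box A: F(A→B) = (207.2 + 813.5) − 340.8 = 679.90 t/yr.
Box B: F(B→C) = (679.90 + 238.1) − 375.1 = 542.90 t/yr.
Box C throughput = its input = 542.90 t/yr; τ = 377.3 / 542.90 = 0.6950 yr.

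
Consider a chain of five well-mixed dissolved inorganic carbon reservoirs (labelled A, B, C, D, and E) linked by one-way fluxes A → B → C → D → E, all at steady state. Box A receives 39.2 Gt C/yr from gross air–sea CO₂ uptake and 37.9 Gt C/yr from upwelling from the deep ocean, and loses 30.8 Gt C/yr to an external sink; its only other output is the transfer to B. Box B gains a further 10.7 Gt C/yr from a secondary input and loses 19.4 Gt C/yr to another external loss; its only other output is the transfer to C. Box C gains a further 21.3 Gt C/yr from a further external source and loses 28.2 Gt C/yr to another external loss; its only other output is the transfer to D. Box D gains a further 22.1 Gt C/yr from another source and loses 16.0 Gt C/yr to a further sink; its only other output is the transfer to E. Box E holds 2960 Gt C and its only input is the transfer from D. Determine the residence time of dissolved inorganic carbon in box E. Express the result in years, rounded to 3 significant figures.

Box A: F(A→B) = (39.2 + 37.9) − 30.8 = 46.300 Gt C/yr.
Box B: F(B→C) = (46.300 + 10.7) − 19.4 = 37.600 Gt C/yr.
Box C: F(C→D) = (37.600 + 21.3) − 28.2 = 30.700 Gt C/yr.
Box D: F(D→E) = (30.700 + 22.1) − 16.0 = 36.800 Gt C/yr.
Box E throughput = its input = 36.800 Gt C/yr; τ = 2960 / 36.800 = 80.43 yr.

80.4 yr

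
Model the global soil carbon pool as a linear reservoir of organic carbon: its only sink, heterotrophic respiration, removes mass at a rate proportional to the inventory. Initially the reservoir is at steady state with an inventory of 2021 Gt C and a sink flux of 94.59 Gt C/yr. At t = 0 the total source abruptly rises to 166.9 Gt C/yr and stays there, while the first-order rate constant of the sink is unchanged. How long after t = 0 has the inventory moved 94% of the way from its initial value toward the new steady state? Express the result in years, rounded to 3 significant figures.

τ = M₀/F₀ = 2021/94.59 = 21.37 yr.
The remaining gap fraction is e^(−t/τ); 94% covered ⇒ e^(−t/τ) = 0.0600.
t = −τ ln(0.0600) = 21.37 × 2.813 = 60.11 yr.

60.1 yr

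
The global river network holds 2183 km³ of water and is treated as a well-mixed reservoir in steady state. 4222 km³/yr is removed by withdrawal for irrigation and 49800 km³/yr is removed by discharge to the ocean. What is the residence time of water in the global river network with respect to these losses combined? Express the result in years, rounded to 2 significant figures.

0.040 yr

Total removal = 4222 + 49800 = 54022 km³/yr.
τ = M / ΣF_out = 2183 / 54022 = 0.04041 yr.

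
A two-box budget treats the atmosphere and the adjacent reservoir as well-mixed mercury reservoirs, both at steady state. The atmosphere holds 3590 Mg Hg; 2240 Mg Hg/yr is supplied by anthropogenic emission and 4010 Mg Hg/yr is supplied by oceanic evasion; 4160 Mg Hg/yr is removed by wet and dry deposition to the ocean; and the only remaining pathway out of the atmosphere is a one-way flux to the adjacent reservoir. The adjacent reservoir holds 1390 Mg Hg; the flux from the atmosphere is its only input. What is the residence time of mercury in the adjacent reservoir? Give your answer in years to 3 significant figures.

Balance the atmosphere: ΣF_in = 2240 + 4010 = 6250.0 Mg Hg/yr.
Flux to the adjacent reservoir = ΣF_in − (4160) = 2090.0 Mg Hg/yr.
At steady state the output of the adjacent reservoir equals its input, 2090.0 Mg Hg/yr.
τ = M / F = 1390 / 2090.0 = 0.6651 yr.

0.665 yr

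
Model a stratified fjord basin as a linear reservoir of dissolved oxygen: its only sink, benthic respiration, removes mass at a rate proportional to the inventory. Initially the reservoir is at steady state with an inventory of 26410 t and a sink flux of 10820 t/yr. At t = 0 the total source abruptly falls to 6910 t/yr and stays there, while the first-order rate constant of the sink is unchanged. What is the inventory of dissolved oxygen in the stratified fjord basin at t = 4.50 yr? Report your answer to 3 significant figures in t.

The sink rate constant is k = F₀/M₀ = 10820/26410 = 0.4097 yr⁻¹.
Solving dM/dt = F₁ − kM with M(0) = M₀ gives M(t) = F₁/k + (M₀ − F₁/k)·e^(−kt).
F₁/k = 6910/0.4097 = 16866 t; kt = 0.4097 × 4.50 = 1.844, e^(−kt) = 0.1582.
M(4.50) = 16866 + (26410 − 16866) × 0.1582 = 16866 + 1510 = 18377 t.

18400 t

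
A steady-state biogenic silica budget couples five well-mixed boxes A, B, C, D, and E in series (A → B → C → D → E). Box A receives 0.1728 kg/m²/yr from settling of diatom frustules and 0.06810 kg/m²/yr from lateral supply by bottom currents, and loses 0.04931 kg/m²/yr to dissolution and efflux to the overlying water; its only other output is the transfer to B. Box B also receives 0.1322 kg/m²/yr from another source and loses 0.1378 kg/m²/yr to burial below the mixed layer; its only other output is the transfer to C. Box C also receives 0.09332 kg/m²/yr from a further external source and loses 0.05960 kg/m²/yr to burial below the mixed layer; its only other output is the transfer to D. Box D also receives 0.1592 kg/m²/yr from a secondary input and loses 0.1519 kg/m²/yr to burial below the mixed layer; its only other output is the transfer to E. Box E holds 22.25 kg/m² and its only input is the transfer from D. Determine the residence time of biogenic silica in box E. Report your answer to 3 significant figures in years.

98.0 yr

Box A: F(A→B) = (0.1728 + 0.06810) − 0.04931 = 0.19159 kg/m²/yr.
Box B: F(B→C) = (0.19159 + 0.1322) − 0.1378 = 0.18599 kg/m²/yr.
Box C: F(C→D) = (0.18599 + 0.09332) − 0.05960 = 0.21971 kg/m²/yr.
Box D: F(D→E) = (0.21971 + 0.1592) − 0.1519 = 0.22701 kg/m²/yr.
Box E throughput = its input = 0.22701 kg/m²/yr; τ = 22.25 / 0.22701 = 98.01 yr.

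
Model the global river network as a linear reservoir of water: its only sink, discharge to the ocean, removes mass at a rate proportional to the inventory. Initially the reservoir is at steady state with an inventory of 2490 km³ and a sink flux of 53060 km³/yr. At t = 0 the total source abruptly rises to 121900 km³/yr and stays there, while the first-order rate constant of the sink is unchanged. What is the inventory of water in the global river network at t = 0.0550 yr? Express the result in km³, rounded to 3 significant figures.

Residence time τ = M₀/F₀ = 0.04693 yr. The eventual steady state is M_∞ = M₀·(F₁/F₀) = 2490 × 121900/53060 = 5720.5 km³.
The anomaly ΔM(t) = M(t) − M_∞ decays as ΔM₀·e^(−t/τ) with ΔM₀ = 2490 − 5720.5 = −3231 km³.
At t = 0.0550 yr, e^(−t/τ) = e^(−1.172) = 0.3097, so ΔM = −1001 km³ and M = 5720.5 − 1001 = 4719.9 km³.

4720 km³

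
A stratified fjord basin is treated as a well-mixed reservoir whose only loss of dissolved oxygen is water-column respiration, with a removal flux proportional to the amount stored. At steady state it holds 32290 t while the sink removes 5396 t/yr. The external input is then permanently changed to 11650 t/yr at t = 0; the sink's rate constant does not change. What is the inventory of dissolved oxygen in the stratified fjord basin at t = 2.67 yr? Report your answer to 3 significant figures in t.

45800 t

τ = M₀/F₀ = 32290/5396 = 5.984 yr; rate constant k = 1/τ.
New steady state M_∞ = F₁/k = F₁·τ = 11650 × 5.984 = 69714 t.
M(t) = M_∞ + (M₀ − M_∞)·e^(−t/τ); t/τ = 2.67/5.984 = 0.4462, so e^(−t/τ) = 0.6401.
M(t) = 69714 − 37420 × 0.6401 = 45760 t.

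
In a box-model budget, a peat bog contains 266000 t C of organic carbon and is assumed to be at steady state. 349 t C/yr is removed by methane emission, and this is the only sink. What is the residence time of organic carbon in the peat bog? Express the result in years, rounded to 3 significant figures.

τ = M / F = 266000 / 349 = 762.2 yr.

762 yr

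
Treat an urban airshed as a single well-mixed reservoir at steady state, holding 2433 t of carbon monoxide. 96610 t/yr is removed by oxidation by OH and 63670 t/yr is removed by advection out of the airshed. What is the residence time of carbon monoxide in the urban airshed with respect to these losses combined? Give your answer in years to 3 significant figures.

0.0152 yr

Total removal = 96610 + 63670 = 160280 t/yr.
τ = M / ΣF_out = 2433 / 160280 = 0.01518 yr.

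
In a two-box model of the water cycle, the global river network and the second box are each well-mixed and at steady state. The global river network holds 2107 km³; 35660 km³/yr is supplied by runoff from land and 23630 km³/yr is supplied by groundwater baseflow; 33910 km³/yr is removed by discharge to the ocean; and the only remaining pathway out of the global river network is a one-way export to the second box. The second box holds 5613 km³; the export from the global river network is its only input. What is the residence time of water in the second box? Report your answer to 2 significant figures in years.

Balance the global river network: ΣF_in = 35660 + 23630 = 59290 km³/yr.
Export to the second box = ΣF_in − (33910) = 25380 km³/yr.
At steady state the output of the second box equals its input, 25380 km³/yr.
τ = M / F = 5613 / 25380 = 0.2212 yr.

0.22 yr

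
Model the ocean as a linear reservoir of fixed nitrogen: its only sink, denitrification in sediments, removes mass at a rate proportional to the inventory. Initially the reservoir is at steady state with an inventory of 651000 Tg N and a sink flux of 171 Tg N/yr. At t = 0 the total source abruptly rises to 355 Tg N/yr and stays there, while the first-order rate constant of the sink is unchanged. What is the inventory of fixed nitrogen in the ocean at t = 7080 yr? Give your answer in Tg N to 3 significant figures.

Residence time τ = M₀/F₀ = 3807 yr. The eventual steady state is M_∞ = M₀·(F₁/F₀) = 651000 × 355/171 = 1.3515×10^6 Tg N.
The anomaly ΔM(t) = M(t) − M_∞ decays as ΔM₀·e^(−t/τ) with ΔM₀ = 651000 − 1.3515×10^6 = −700500 Tg N.
At t = 7080 yr, e^(−t/τ) = e^(−1.860) = 0.1557, so ΔM = −109100 Tg N and M = 1.3515×10^6 − 109100 = 1.2424×10^6 Tg N.

1.24×10^6 Tg N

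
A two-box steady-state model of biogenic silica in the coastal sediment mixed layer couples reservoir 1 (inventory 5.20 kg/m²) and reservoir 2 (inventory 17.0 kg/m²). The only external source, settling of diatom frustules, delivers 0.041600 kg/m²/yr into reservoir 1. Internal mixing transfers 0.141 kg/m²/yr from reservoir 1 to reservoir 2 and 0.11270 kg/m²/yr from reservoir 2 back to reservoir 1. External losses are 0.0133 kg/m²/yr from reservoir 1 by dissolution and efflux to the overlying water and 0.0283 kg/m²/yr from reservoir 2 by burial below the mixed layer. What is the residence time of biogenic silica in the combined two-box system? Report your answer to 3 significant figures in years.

For the system as a whole, the A↔B exchange is internal and contributes nothing to the throughput; only the external sinks remove mass.
M_total = 5.20 + 17.0 = 22.200 kg/m².
ΣF_external_out = 0.0133 + 0.0283 = 0.041600 kg/m²/yr.
τ = M_total / ΣF_ext = 22.200 / 0.041600 = 533.7 yr.

534 yr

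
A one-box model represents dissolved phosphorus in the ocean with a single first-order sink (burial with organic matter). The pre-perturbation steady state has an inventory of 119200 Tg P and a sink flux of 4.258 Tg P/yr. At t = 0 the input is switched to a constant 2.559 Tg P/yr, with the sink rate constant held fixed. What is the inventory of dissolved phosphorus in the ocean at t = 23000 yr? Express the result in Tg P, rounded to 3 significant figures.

92600 Tg P

τ = M₀/F₀ = 119200/4.258 = 27990 yr; rate constant k = 1/τ.
New steady state M_∞ = F₁/k = F₁·τ = 2.559 × 27990 = 71638 Tg P.
M(t) = M_∞ + (M₀ − M_∞)·e^(−t/τ); t/τ = 23000/27990 = 0.8216, so e^(−t/τ) = 0.4397.
M(t) = 71638 + 47560 × 0.4397 = 92552 Tg P.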